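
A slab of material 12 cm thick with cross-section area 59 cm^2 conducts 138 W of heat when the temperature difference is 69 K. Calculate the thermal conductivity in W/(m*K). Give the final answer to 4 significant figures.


k = Q*L / (A*dT)
L = 0.12 m, A = 5.9e-03 m^2
k = 138 * 0.12 / (5.9e-03 * 69)
k = 40.68 W/(m*K)


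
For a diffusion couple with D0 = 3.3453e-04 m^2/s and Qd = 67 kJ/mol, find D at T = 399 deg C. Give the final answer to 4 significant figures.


D = D0 * exp(-Qd / (R*T))
T = 672.15 K
D = 3.3453e-04 * exp(-67e3 / (8.314 * 672.15))
D = 2.077e-09 m^2/s


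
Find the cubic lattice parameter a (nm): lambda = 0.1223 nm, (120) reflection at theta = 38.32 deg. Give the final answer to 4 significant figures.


d = lambda / (2*sin(theta))
d = 0.1223 / (2*sin(38.32 deg))
d = 0.0986206 nm
a = d * sqrt(h^2+k^2+l^2) = 0.0986206 * sqrt(5)
a = 0.2205 nm


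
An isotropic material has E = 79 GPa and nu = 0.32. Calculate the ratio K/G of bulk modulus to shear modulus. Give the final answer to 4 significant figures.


G = E / (2*(1+nu))
G = 79 / (2*(1+0.32)) = 29.9242 GPa
K = E / (3*(1-2*nu))
K = 79 / (3*(1-2*0.32)) = 73.1481 GPa
K/G = 73.1481 / 29.9242 = 2.444


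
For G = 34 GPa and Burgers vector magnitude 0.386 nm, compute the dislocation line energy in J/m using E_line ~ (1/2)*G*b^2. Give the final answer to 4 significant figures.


E = G*b^2/2
b = 0.386 nm = 3.86e-10 m
G = 34 GPa = 3.4e+10 Pa
E = 0.5 * 3.4e+10 * (3.86e-10)^2
E = 2.533e-09 J/m


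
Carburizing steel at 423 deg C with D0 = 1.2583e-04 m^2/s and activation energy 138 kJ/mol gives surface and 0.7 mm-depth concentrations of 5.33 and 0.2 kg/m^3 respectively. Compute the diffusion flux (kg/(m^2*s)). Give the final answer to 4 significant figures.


Step 1: D = D0 * exp(-Qd/(R*T))
T = 423 + 273.15 = 696.15 K
D = 1.2583e-04 * exp(-138e3 / (8.314 * 696.15)) = 5.55614e-15 m^2/s
Step 2: J = D * (C1 - C2) / dx
J = 5.55614e-15 * (5.33 - 0.2) / 7e-04
J = 4.072e-11 kg/(m^2*s)


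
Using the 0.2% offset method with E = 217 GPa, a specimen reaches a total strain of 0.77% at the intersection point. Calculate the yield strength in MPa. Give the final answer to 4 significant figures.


Offset strain = 0.002
Elastic strain at yield = total_strain - offset = 7.7e-03 - 0.002 = 5.7e-03
sigma_y = E * elastic_strain = 217000 * 5.7e-03
sigma_y = 1237 MPa


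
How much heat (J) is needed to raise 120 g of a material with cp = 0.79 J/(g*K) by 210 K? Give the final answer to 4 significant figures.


Q = m * cp * dT
Q = 120 * 0.79 * 210
Q = 19910 J


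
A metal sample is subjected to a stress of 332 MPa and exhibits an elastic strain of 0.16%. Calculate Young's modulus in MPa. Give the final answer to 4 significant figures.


E = sigma / epsilon
epsilon = 0.16% = 1.6e-03
E = 332 / 1.6e-03
E = 207500 MPa


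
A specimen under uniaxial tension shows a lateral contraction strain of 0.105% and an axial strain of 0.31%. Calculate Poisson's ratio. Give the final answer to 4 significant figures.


nu = -epsilon_lat / epsilon_axial
Lateral strain is contraction (negative), so using magnitudes:
nu = 0.105 / 0.31
nu = 0.3387


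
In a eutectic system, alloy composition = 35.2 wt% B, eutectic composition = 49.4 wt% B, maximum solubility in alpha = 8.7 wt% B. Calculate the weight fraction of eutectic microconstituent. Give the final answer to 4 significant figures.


f_primary = (C_e - C0) / (C_e - C_alpha_max)
f_primary = (49.4 - 35.2) / (49.4 - 8.7)
f_primary = 0.348894
f_eutectic = 1 - 0.348894 = 0.6511


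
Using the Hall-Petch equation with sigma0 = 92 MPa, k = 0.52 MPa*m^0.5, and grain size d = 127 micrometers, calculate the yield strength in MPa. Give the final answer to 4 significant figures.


sigma_y = sigma0 + k / sqrt(d)
d = 127 um = 1.27e-04 m
sigma_y = 92 + 0.52 / sqrt(1.27e-04)
sigma_y = 138.1 MPa


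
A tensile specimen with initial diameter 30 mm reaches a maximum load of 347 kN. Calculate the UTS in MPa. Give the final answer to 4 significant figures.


A0 = pi*(d/2)^2 = pi*(30/2)^2 = 706.858 mm^2
UTS = F_max / A0 = 347*1000 / 706.858
UTS = 490.9 MPa


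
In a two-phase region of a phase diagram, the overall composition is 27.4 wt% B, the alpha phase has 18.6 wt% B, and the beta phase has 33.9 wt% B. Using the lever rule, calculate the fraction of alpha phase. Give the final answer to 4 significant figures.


f_alpha = (C_beta - C0) / (C_beta - C_alpha)
f_alpha = (33.9 - 27.4) / (33.9 - 18.6)
f_alpha = 0.4248


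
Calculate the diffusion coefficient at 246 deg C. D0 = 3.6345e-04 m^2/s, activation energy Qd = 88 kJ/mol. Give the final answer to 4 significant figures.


D = D0 * exp(-Qd / (R*T))
T = 519.15 K
D = 3.6345e-04 * exp(-88e3 / (8.314 * 519.15))
D = 5.081e-13 m^2/s


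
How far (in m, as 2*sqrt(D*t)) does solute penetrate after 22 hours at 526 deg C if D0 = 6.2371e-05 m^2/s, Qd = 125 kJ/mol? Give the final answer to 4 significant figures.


Step 1: D = D0 * exp(-Qd/(R*T))
T = 799.15 K
D = 6.2371e-05 * exp(-125e3 / (8.314 * 799.15)) = 4.2106e-13 m^2/s
Step 2: L = 2*sqrt(D*t)
t = 22 h = 79200 s
L = 2*sqrt(4.2106e-13 * 79200) = 3.652e-04 m


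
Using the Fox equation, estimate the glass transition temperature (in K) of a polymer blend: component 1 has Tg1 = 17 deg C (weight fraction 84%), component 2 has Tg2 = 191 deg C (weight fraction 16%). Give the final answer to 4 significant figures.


1/Tg = w1/Tg1 + w2/Tg2 (in Kelvin)
Tg1 = 290.15 K, Tg2 = 464.15 K
1/Tg = 0.84/290.15 + 0.16/464.15
Tg = 308.7 K


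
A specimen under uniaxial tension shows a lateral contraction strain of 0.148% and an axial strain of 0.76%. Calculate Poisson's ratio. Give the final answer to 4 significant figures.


nu = -epsilon_lat / epsilon_axial
Lateral strain is contraction (negative), so using magnitudes:
nu = 0.148 / 0.76
nu = 0.1947


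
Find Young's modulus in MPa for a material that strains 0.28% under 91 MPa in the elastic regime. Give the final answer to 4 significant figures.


E = sigma / epsilon
epsilon = 0.28% = 2.8e-03
E = 91 / 2.8e-03
E = 32500 MPa


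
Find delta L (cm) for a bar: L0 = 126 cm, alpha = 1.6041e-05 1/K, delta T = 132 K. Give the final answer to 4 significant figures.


dL = L0 * alpha * dT
dL = 126 * 1.6041e-05 * 132
dL = 0.2668 cm


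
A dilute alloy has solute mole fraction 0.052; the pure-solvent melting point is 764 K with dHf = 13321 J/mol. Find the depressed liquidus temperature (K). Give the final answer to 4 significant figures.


dT = R*Tm^2*x / dHf
dT = 8.314 * 764^2 * 0.052 / 13321
dT = 18.9436 K
T_new = 764 - 18.9436 = 745.1 K


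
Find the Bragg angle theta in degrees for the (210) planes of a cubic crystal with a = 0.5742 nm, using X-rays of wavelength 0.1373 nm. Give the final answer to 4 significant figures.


d = a / sqrt(h^2+k^2+l^2)
d = 0.5742 / sqrt(5) = 0.25679 nm
lambda = 2*d*sin(theta)  =>  sin(theta) = lambda / (2*d)
sin(theta) = 0.1373 / (2 * 0.25679) = 0.267339
theta = 15.51 deg


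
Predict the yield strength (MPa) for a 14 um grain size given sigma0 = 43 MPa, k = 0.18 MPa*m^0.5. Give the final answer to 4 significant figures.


sigma_y = sigma0 + k / sqrt(d)
d = 14 um = 1.4e-05 m
sigma_y = 43 + 0.18 / sqrt(1.4e-05)
sigma_y = 91.11 MPa


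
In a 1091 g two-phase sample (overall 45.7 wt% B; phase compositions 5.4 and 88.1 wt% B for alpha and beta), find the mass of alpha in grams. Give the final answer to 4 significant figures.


f_alpha = (C_beta - C0) / (C_beta - C_alpha)
f_alpha = (88.1 - 45.7) / (88.1 - 5.4) = 0.512696
m_alpha = f_alpha * m_total = 0.512696 * 1091 = 559.4 g


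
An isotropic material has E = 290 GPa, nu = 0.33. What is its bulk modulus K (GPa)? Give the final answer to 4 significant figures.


K = E / (3*(1-2*nu))
K = 290 / (3*(1-2*0.33))
K = 284.3 GPa


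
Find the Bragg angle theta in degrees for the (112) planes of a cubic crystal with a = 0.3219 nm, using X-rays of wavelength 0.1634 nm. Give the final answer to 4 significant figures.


d = a / sqrt(h^2+k^2+l^2)
d = 0.3219 / sqrt(6) = 0.131415 nm
lambda = 2*d*sin(theta)  =>  sin(theta) = lambda / (2*d)
sin(theta) = 0.1634 / (2 * 0.131415) = 0.621694
theta = 38.44 deg


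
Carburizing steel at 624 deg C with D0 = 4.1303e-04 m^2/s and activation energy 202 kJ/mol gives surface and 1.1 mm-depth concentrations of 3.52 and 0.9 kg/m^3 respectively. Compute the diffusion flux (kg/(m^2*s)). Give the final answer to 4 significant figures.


Step 1: D = D0 * exp(-Qd/(R*T))
T = 624 + 273.15 = 897.15 K
D = 4.1303e-04 * exp(-202e3 / (8.314 * 897.15)) = 7.15383e-16 m^2/s
Step 2: J = D * (C1 - C2) / dx
J = 7.15383e-16 * (3.52 - 0.9) / 1.1e-03
J = 1.704e-12 kg/(m^2*s)


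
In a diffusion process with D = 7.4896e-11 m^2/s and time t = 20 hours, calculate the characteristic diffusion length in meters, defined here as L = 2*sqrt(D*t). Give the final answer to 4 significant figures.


t = 20 hr = 72000 s
Diffusion length = 2*sqrt(D*t)
= 2*sqrt(7.4896e-11 * 72000)
= 4.644e-03 m


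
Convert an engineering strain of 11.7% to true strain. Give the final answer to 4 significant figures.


epsilon_true = ln(1 + epsilon_eng)
epsilon_true = ln(1 + 0.117)
epsilon_true = 0.1106


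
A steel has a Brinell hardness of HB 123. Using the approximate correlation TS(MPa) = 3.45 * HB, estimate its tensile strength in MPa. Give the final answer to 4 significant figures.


TS (MPa) = 3.45 * HB
TS = 3.45 * 123
TS = 424.4 MPa


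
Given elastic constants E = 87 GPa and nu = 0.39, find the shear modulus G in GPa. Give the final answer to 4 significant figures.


G = E / (2*(1+nu))
G = 87 / (2*(1+0.39))
G = 31.29 GPa


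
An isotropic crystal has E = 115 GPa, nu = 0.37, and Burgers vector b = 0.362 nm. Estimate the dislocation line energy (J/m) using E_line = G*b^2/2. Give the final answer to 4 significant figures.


Step 1: G = E / (2*(1+nu))
G = 115 / (2*(1+0.37)) = 41.9708 GPa = 4.19708e+10 Pa
Step 2: E_line = G*b^2/2
b = 0.362 nm = 3.62e-10 m
E_line = 0.5 * 4.19708e+10 * (3.62e-10)^2 = 2.75e-09 J/m


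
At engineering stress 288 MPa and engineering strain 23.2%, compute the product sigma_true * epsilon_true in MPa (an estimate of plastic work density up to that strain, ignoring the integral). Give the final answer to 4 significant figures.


sigma_true = sigma_eng * (1 + epsilon_eng)
sigma_true = 288 * (1 + 0.232) = 354.816 MPa
epsilon_true = ln(1 + epsilon_eng)
epsilon_true = ln(1 + 0.232) = 0.208639
sigma_true * epsilon_true = 354.816 * 0.208639 = 74.03 MPa


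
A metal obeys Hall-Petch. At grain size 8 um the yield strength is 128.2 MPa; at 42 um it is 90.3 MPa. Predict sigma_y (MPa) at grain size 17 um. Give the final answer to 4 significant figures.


sigma_y = sigma0 + k / sqrt(d)
1/sqrt(d1) = 1/sqrt(8e-06) = 353.553;  1/sqrt(d2) = 154.303
k = (sigma1 - sigma2) / (1/sqrt(d1) - 1/sqrt(d2)) = (128.2 - 90.3) / (353.553 - 154.303) = 0.190213 MPa*m^0.5
sigma0 = sigma1 - k/sqrt(d1) = 128.2 - 0.190213*353.553 = 60.9495 MPa
sigma_y(d3) = 60.9495 + 0.190213 / sqrt(1.7e-05) = 107.1 MPa


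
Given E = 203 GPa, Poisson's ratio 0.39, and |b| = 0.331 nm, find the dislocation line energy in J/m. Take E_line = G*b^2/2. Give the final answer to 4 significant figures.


Step 1: G = E / (2*(1+nu))
G = 203 / (2*(1+0.39)) = 73.0216 GPa = 7.30216e+10 Pa
Step 2: E_line = G*b^2/2
b = 0.331 nm = 3.31e-10 m
E_line = 0.5 * 7.30216e+10 * (3.31e-10)^2 = 4e-09 J/m


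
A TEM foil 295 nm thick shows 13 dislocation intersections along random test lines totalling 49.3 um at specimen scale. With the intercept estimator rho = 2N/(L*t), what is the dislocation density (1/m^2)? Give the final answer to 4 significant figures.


rho = 2N / (L * t)
L = 49.3 um = 4.93e-05 m, t = 295 nm = 2.95e-07 m
rho = 2 * 13 / (4.93e-05 * 2.95e-07)
rho = 1.788e+12 1/m^2


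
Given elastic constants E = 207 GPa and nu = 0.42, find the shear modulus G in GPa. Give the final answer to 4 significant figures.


G = E / (2*(1+nu))
G = 207 / (2*(1+0.42))
G = 72.89 GPa


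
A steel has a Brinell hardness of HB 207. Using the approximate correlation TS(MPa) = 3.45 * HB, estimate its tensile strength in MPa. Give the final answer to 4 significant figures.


TS (MPa) = 3.45 * HB
TS = 3.45 * 207
TS = 714.2 MPa


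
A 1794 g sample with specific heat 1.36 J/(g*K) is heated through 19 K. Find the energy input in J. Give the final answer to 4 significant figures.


Q = m * cp * dT
Q = 1794 * 1.36 * 19
Q = 46360 J


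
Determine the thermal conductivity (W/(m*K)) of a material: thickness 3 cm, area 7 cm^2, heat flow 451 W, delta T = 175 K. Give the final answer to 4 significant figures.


k = Q*L / (A*dT)
L = 0.03 m, A = 7e-04 m^2
k = 451 * 0.03 / (7e-04 * 175)
k = 110.4 W/(m*K)


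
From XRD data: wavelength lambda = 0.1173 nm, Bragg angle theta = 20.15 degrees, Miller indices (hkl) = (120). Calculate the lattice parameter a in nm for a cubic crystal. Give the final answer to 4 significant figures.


d = lambda / (2*sin(theta))
d = 0.1173 / (2*sin(20.15 deg))
d = 0.170257 nm
a = d * sqrt(h^2+k^2+l^2) = 0.170257 * sqrt(5)
a = 0.3807 nm


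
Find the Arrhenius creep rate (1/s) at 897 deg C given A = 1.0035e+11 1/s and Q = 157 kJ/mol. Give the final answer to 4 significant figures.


rate = A * exp(-Q / (R*T))
T = 897 + 273.15 = 1170.15 K
rate = 1.0035e+11 * exp(-157e3 / (8.314 * 1170.15))
rate = 9838 1/s


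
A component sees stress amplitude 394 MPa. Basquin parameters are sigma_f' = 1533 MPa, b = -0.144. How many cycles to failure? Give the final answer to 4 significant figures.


sigma_a = sigma_f' * (2*Nf)^b
2*Nf = (sigma_a / sigma_f')^(1/b)
2*Nf = (394 / 1533)^(1/-0.144)
2*Nf = 12518.2
Nf = 6259 cycles


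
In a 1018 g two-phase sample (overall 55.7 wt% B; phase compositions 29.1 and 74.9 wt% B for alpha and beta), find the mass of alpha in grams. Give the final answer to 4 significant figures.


f_alpha = (C_beta - C0) / (C_beta - C_alpha)
f_alpha = (74.9 - 55.7) / (74.9 - 29.1) = 0.419214
m_alpha = f_alpha * m_total = 0.419214 * 1018 = 426.8 g


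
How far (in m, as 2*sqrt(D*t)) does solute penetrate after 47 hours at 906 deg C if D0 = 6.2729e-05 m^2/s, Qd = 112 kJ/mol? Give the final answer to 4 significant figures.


Step 1: D = D0 * exp(-Qd/(R*T))
T = 1179.15 K
D = 6.2729e-05 * exp(-112e3 / (8.314 * 1179.15)) = 6.85253e-10 m^2/s
Step 2: L = 2*sqrt(D*t)
t = 47 h = 169200 s
L = 2*sqrt(6.85253e-10 * 169200) = 0.02154 m


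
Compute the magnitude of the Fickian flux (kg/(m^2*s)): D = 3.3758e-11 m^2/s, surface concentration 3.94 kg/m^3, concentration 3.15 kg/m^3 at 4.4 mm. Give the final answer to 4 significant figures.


J = -D * (dC/dx) = D * (C1 - C2) / dx
J = 3.3758e-11 * (3.94 - 3.15) / 4.4e-03
J = 6.061e-09 kg/(m^2*s)


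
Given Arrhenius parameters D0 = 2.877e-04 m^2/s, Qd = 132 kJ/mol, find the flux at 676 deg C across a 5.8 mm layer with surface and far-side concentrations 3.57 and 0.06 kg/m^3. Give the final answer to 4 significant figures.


Step 1: D = D0 * exp(-Qd/(R*T))
T = 676 + 273.15 = 949.15 K
D = 2.877e-04 * exp(-132e3 / (8.314 * 949.15)) = 1.56427e-11 m^2/s
Step 2: J = D * (C1 - C2) / dx
J = 1.56427e-11 * (3.57 - 0.06) / 5.8e-03
J = 9.467e-09 kg/(m^2*s)


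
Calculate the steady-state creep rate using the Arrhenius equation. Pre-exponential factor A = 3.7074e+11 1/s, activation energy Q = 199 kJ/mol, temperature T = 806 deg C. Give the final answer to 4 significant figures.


rate = A * exp(-Q / (R*T))
T = 806 + 273.15 = 1079.15 K
rate = 3.7074e+11 * exp(-199e3 / (8.314 * 1079.15))
rate = 86.38 1/s


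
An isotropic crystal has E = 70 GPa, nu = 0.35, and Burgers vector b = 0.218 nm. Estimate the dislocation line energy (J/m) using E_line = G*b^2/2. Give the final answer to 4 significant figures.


Step 1: G = E / (2*(1+nu))
G = 70 / (2*(1+0.35)) = 25.9259 GPa = 2.59259e+10 Pa
Step 2: E_line = G*b^2/2
b = 0.218 nm = 2.18e-10 m
E_line = 0.5 * 2.59259e+10 * (2.18e-10)^2 = 6.161e-10 J/m


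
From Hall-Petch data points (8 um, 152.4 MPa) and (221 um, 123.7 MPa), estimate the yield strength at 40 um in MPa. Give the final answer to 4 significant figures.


sigma_y = sigma0 + k / sqrt(d)
1/sqrt(d1) = 1/sqrt(8e-06) = 353.553;  1/sqrt(d2) = 67.2673
k = (sigma1 - sigma2) / (1/sqrt(d1) - 1/sqrt(d2)) = (152.4 - 123.7) / (353.553 - 67.2673) = 0.100249 MPa*m^0.5
sigma0 = sigma1 - k/sqrt(d1) = 152.4 - 0.100249*353.553 = 116.956 MPa
sigma_y(d3) = 116.956 + 0.100249 / sqrt(4e-05) = 132.8 MPa


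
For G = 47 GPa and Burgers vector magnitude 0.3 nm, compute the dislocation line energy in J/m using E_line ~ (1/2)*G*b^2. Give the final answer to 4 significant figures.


E = G*b^2/2
b = 0.3 nm = 3e-10 m
G = 47 GPa = 4.7e+10 Pa
E = 0.5 * 4.7e+10 * (3e-10)^2
E = 2.115e-09 J/m


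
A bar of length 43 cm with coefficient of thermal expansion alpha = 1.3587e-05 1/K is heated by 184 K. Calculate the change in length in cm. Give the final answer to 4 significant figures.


dL = L0 * alpha * dT
dL = 43 * 1.3587e-05 * 184
dL = 0.1075 cm


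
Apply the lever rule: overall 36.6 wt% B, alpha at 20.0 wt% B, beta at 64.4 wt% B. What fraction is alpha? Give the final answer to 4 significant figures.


f_alpha = (C_beta - C0) / (C_beta - C_alpha)
f_alpha = (64.4 - 36.6) / (64.4 - 20.0)
f_alpha = 0.6261


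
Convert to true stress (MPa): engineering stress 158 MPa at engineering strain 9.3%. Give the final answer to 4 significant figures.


sigma_true = sigma_eng * (1 + epsilon_eng)
sigma_true = 158 * (1 + 0.093)
sigma_true = 172.7 MPa


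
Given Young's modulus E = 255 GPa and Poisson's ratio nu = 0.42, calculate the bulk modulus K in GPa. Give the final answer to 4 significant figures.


K = E / (3*(1-2*nu))
K = 255 / (3*(1-2*0.42))
K = 531.3 GPa


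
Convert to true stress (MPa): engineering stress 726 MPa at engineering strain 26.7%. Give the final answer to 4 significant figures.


sigma_true = sigma_eng * (1 + epsilon_eng)
sigma_true = 726 * (1 + 0.267)
sigma_true = 919.8 MPa


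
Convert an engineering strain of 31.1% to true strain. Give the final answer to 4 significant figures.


epsilon_true = ln(1 + epsilon_eng)
epsilon_true = ln(1 + 0.311)
epsilon_true = 0.2708


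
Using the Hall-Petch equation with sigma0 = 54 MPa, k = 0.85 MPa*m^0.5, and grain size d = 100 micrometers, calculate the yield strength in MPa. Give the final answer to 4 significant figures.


sigma_y = sigma0 + k / sqrt(d)
d = 100 um = 1e-04 m
sigma_y = 54 + 0.85 / sqrt(1e-04)
sigma_y = 139 MPa


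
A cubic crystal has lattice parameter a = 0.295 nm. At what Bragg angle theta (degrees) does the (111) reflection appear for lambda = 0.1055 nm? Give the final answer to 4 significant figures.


d = a / sqrt(h^2+k^2+l^2)
d = 0.295 / sqrt(3) = 0.170318 nm
lambda = 2*d*sin(theta)  =>  sin(theta) = lambda / (2*d)
sin(theta) = 0.1055 / (2 * 0.170318) = 0.309714
theta = 18.04 deg


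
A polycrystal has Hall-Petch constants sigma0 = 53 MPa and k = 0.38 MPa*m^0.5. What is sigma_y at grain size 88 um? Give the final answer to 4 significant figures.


sigma_y = sigma0 + k / sqrt(d)
d = 88 um = 8.8e-05 m
sigma_y = 53 + 0.38 / sqrt(8.8e-05)
sigma_y = 93.51 MPa


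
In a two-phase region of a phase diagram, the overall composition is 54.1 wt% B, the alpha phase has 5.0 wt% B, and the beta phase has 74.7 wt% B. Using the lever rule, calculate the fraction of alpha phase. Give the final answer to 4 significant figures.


f_alpha = (C_beta - C0) / (C_beta - C_alpha)
f_alpha = (74.7 - 54.1) / (74.7 - 5.0)
f_alpha = 0.2956


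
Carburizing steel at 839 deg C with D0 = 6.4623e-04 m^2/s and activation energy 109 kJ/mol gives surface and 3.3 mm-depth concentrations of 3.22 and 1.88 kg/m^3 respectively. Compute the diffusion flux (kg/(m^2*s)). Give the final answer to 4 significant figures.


Step 1: D = D0 * exp(-Qd/(R*T))
T = 839 + 273.15 = 1112.15 K
D = 6.4623e-04 * exp(-109e3 / (8.314 * 1112.15)) = 4.90649e-09 m^2/s
Step 2: J = D * (C1 - C2) / dx
J = 4.90649e-09 * (3.22 - 1.88) / 3.3e-03
J = 1.992e-06 kg/(m^2*s)


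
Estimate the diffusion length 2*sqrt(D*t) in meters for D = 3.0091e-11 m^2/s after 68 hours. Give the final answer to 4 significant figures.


t = 68 hr = 244800 s
Diffusion length = 2*sqrt(D*t)
= 2*sqrt(3.0091e-11 * 244800)
= 5.428e-03 m


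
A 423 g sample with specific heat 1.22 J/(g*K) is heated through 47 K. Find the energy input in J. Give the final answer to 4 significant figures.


Q = m * cp * dT
Q = 423 * 1.22 * 47
Q = 24250 J


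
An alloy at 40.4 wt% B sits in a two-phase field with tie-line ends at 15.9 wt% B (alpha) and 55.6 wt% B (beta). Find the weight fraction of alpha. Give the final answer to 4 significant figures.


f_alpha = (C_beta - C0) / (C_beta - C_alpha)
f_alpha = (55.6 - 40.4) / (55.6 - 15.9)
f_alpha = 0.3829


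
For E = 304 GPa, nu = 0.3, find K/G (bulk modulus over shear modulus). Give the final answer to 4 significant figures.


G = E / (2*(1+nu))
G = 304 / (2*(1+0.3)) = 116.923 GPa
K = E / (3*(1-2*nu))
K = 304 / (3*(1-2*0.3)) = 253.333 GPa
K/G = 253.333 / 116.923 = 2.167


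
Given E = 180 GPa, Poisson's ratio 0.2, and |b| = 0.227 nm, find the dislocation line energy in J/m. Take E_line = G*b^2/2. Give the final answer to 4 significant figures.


Step 1: G = E / (2*(1+nu))
G = 180 / (2*(1+0.2)) = 75 GPa = 7.5e+10 Pa
Step 2: E_line = G*b^2/2
b = 0.227 nm = 2.27e-10 m
E_line = 0.5 * 7.5e+10 * (2.27e-10)^2 = 1.932e-09 J/m


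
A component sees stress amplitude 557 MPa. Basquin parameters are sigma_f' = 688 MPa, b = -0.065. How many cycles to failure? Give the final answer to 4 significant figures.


sigma_a = sigma_f' * (2*Nf)^b
2*Nf = (sigma_a / sigma_f')^(1/b)
2*Nf = (557 / 688)^(1/-0.065)
2*Nf = 25.7799
Nf = 12.89 cycles


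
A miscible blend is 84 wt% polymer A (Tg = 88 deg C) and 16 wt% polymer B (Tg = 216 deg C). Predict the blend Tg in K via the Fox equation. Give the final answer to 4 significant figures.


1/Tg = w1/Tg1 + w2/Tg2 (in Kelvin)
Tg1 = 361.15 K, Tg2 = 489.15 K
1/Tg = 0.84/361.15 + 0.16/489.15
Tg = 376.9 K


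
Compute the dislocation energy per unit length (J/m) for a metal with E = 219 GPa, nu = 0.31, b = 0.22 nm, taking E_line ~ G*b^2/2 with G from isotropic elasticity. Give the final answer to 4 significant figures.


Step 1: G = E / (2*(1+nu))
G = 219 / (2*(1+0.31)) = 83.5878 GPa = 8.35878e+10 Pa
Step 2: E_line = G*b^2/2
b = 0.22 nm = 2.2e-10 m
E_line = 0.5 * 8.35878e+10 * (2.2e-10)^2 = 2.023e-09 J/m


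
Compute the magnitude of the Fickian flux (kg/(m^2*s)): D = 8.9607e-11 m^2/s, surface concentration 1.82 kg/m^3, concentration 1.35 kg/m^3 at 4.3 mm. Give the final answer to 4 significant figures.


J = -D * (dC/dx) = D * (C1 - C2) / dx
J = 8.9607e-11 * (1.82 - 1.35) / 4.3e-03
J = 9.794e-09 kg/(m^2*s)


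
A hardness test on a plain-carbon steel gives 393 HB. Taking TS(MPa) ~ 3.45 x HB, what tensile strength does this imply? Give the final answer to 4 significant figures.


TS (MPa) = 3.45 * HB
TS = 3.45 * 393
TS = 1356 MPa


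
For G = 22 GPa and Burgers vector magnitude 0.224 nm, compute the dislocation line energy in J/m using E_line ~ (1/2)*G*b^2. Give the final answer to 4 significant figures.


E = G*b^2/2
b = 0.224 nm = 2.24e-10 m
G = 22 GPa = 2.2e+10 Pa
E = 0.5 * 2.2e+10 * (2.24e-10)^2
E = 5.519e-10 J/m


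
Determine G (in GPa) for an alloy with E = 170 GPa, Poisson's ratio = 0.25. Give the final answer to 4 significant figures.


G = E / (2*(1+nu))
G = 170 / (2*(1+0.25))
G = 68 GPa


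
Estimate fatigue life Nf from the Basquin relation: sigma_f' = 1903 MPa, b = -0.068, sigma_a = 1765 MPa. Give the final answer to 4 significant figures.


sigma_a = sigma_f' * (2*Nf)^b
2*Nf = (sigma_a / sigma_f')^(1/b)
2*Nf = (1765 / 1903)^(1/-0.068)
2*Nf = 3.02549
Nf = 1.513 cycles


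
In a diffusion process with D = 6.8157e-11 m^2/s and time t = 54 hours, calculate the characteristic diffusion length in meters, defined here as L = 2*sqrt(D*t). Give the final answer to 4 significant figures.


t = 54 hr = 194400 s
Diffusion length = 2*sqrt(D*t)
= 2*sqrt(6.8157e-11 * 194400)
= 7.28e-03 m


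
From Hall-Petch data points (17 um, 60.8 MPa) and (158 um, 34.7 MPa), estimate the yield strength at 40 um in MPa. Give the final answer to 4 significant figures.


sigma_y = sigma0 + k / sqrt(d)
1/sqrt(d1) = 1/sqrt(1.7e-05) = 242.536;  1/sqrt(d2) = 79.5557
k = (sigma1 - sigma2) / (1/sqrt(d1) - 1/sqrt(d2)) = (60.8 - 34.7) / (242.536 - 79.5557) = 0.160142 MPa*m^0.5
sigma0 = sigma1 - k/sqrt(d1) = 60.8 - 0.160142*242.536 = 21.9598 MPa
sigma_y(d3) = 21.9598 + 0.160142 / sqrt(4e-05) = 47.28 MPa


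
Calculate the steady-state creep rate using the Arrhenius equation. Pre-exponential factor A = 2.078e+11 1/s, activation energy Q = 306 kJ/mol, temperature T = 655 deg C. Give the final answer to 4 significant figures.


rate = A * exp(-Q / (R*T))
T = 655 + 273.15 = 928.15 K
rate = 2.078e+11 * exp(-306e3 / (8.314 * 928.15))
rate = 1.247e-06 1/s


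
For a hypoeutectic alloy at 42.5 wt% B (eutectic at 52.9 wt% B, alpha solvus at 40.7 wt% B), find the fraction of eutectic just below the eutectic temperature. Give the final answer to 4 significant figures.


f_primary = (C_e - C0) / (C_e - C_alpha_max)
f_primary = (52.9 - 42.5) / (52.9 - 40.7)
f_primary = 0.852459
f_eutectic = 1 - 0.852459 = 0.1475


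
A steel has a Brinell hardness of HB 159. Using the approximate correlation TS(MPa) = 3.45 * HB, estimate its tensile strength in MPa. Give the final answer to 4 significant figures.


TS (MPa) = 3.45 * HB
TS = 3.45 * 159
TS = 548.6 MPa


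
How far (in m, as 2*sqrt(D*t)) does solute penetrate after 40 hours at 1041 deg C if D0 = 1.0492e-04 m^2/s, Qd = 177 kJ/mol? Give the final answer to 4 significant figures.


Step 1: D = D0 * exp(-Qd/(R*T))
T = 1314.15 K
D = 1.0492e-04 * exp(-177e3 / (8.314 * 1314.15)) = 9.66572e-12 m^2/s
Step 2: L = 2*sqrt(D*t)
t = 40 h = 144000 s
L = 2*sqrt(9.66572e-12 * 144000) = 2.36e-03 m


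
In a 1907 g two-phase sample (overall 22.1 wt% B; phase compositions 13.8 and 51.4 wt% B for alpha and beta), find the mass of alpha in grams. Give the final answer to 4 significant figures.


f_alpha = (C_beta - C0) / (C_beta - C_alpha)
f_alpha = (51.4 - 22.1) / (51.4 - 13.8) = 0.779255
m_alpha = f_alpha * m_total = 0.779255 * 1907 = 1486 g


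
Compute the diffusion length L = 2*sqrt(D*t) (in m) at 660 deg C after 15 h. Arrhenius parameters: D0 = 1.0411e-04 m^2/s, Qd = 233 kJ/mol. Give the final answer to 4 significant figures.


Step 1: D = D0 * exp(-Qd/(R*T))
T = 933.15 K
D = 1.0411e-04 * exp(-233e3 / (8.314 * 933.15)) = 9.42876e-18 m^2/s
Step 2: L = 2*sqrt(D*t)
t = 15 h = 54000 s
L = 2*sqrt(9.42876e-18 * 54000) = 1.427e-06 m


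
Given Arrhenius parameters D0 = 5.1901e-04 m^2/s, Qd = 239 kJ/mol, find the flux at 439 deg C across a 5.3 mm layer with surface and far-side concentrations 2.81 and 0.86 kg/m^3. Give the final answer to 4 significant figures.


Step 1: D = D0 * exp(-Qd/(R*T))
T = 439 + 273.15 = 712.15 K
D = 5.1901e-04 * exp(-239e3 / (8.314 * 712.15)) = 1.52903e-21 m^2/s
Step 2: J = D * (C1 - C2) / dx
J = 1.52903e-21 * (2.81 - 0.86) / 5.3e-03
J = 5.626e-19 kg/(m^2*s)


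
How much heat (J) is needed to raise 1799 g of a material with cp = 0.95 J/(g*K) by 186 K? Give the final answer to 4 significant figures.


Q = m * cp * dT
Q = 1799 * 0.95 * 186
Q = 317900 J


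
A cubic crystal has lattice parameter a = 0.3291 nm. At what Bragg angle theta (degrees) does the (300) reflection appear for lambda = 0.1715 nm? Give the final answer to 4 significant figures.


d = a / sqrt(h^2+k^2+l^2)
d = 0.3291 / sqrt(9) = 0.1097 nm
lambda = 2*d*sin(theta)  =>  sin(theta) = lambda / (2*d)
sin(theta) = 0.1715 / (2 * 0.1097) = 0.781677
theta = 51.41 deg


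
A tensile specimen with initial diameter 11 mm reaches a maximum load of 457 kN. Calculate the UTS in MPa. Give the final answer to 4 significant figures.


A0 = pi*(d/2)^2 = pi*(11/2)^2 = 95.0332 mm^2
UTS = F_max / A0 = 457*1000 / 95.0332
UTS = 4809 MPa


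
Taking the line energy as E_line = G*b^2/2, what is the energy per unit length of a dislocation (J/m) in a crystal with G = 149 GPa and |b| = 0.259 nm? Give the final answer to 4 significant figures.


E = G*b^2/2
b = 0.259 nm = 2.59e-10 m
G = 149 GPa = 1.49e+11 Pa
E = 0.5 * 1.49e+11 * (2.59e-10)^2
E = 4.998e-09 J/m


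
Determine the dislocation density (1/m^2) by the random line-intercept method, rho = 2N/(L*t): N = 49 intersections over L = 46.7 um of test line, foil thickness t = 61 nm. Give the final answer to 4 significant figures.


rho = 2N / (L * t)
L = 46.7 um = 4.67e-05 m, t = 61 nm = 6.1e-08 m
rho = 2 * 49 / (4.67e-05 * 6.1e-08)
rho = 3.44e+13 1/m^2


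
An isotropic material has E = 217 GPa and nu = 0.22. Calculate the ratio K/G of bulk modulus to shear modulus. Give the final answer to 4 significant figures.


G = E / (2*(1+nu))
G = 217 / (2*(1+0.22)) = 88.9344 GPa
K = E / (3*(1-2*nu))
K = 217 / (3*(1-2*0.22)) = 129.167 GPa
K/G = 129.167 / 88.9344 = 1.452


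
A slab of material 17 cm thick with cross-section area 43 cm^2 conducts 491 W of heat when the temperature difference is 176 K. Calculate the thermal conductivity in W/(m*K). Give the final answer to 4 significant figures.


k = Q*L / (A*dT)
L = 0.17 m, A = 4.3e-03 m^2
k = 491 * 0.17 / (4.3e-03 * 176)
k = 110.3 W/(m*K)


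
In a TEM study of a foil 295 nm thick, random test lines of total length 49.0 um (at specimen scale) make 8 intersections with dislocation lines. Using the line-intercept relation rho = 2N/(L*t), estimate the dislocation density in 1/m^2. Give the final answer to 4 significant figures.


rho = 2N / (L * t)
L = 49.0 um = 4.9e-05 m, t = 295 nm = 2.95e-07 m
rho = 2 * 8 / (4.9e-05 * 2.95e-07)
rho = 1.107e+12 1/m^2


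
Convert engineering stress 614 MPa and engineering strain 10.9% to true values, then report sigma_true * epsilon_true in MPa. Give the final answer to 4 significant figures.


sigma_true = sigma_eng * (1 + epsilon_eng)
sigma_true = 614 * (1 + 0.109) = 680.926 MPa
epsilon_true = ln(1 + epsilon_eng)
epsilon_true = ln(1 + 0.109) = 0.103459
sigma_true * epsilon_true = 680.926 * 0.103459 = 70.45 MPa


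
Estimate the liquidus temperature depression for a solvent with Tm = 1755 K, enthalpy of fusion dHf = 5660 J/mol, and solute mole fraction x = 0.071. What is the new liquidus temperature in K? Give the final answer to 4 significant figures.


dT = R*Tm^2*x / dHf
dT = 8.314 * 1755^2 * 0.071 / 5660
dT = 321.223 K
T_new = 1755 - 321.223 = 1434 K


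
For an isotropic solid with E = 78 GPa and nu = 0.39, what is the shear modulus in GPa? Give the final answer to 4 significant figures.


G = E / (2*(1+nu))
G = 78 / (2*(1+0.39))
G = 28.06 GPa


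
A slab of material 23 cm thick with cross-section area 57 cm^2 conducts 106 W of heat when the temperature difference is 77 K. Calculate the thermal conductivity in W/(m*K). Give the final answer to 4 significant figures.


k = Q*L / (A*dT)
L = 0.23 m, A = 5.7e-03 m^2
k = 106 * 0.23 / (5.7e-03 * 77)
k = 55.55 W/(m*K)


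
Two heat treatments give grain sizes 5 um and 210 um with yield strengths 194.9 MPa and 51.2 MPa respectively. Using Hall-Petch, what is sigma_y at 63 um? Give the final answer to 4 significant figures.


sigma_y = sigma0 + k / sqrt(d)
1/sqrt(d1) = 1/sqrt(5e-06) = 447.214;  1/sqrt(d2) = 69.0066
k = (sigma1 - sigma2) / (1/sqrt(d1) - 1/sqrt(d2)) = (194.9 - 51.2) / (447.214 - 69.0066) = 0.379951 MPa*m^0.5
sigma0 = sigma1 - k/sqrt(d1) = 194.9 - 0.379951*447.214 = 24.9809 MPa
sigma_y(d3) = 24.9809 + 0.379951 / sqrt(6.3e-05) = 72.85 MPa


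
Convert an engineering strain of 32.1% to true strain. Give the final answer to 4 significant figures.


epsilon_true = ln(1 + epsilon_eng)
epsilon_true = ln(1 + 0.321)
epsilon_true = 0.2784


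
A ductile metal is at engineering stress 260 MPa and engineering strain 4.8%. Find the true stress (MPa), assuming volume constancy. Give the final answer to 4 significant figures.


sigma_true = sigma_eng * (1 + epsilon_eng)
sigma_true = 260 * (1 + 0.048)
sigma_true = 272.5 MPa


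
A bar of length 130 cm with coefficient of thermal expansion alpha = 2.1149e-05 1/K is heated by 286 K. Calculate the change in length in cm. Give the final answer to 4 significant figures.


dL = L0 * alpha * dT
dL = 130 * 2.1149e-05 * 286
dL = 0.7863 cm


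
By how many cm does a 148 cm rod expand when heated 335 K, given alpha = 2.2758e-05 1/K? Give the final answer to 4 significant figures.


dL = L0 * alpha * dT
dL = 148 * 2.2758e-05 * 335
dL = 1.128 cm


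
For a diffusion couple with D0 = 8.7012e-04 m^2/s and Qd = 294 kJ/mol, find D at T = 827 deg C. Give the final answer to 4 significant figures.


D = D0 * exp(-Qd / (R*T))
T = 1100.15 K
D = 8.7012e-04 * exp(-294e3 / (8.314 * 1100.15))
D = 9.552e-18 m^2/s


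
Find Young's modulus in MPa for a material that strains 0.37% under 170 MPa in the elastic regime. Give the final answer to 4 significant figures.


E = sigma / epsilon
epsilon = 0.37% = 3.7e-03
E = 170 / 3.7e-03
E = 45950 MPa


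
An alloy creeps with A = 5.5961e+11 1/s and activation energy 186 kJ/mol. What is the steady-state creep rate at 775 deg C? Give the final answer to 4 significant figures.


rate = A * exp(-Q / (R*T))
T = 775 + 273.15 = 1048.15 K
rate = 5.5961e+11 * exp(-186e3 / (8.314 * 1048.15))
rate = 300.8 1/s


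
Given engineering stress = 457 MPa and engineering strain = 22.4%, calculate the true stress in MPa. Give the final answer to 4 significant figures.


sigma_true = sigma_eng * (1 + epsilon_eng)
sigma_true = 457 * (1 + 0.224)
sigma_true = 559.4 MPa


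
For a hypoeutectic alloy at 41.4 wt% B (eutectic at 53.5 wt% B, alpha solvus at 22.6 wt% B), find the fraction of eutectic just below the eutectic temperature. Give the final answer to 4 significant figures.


f_primary = (C_e - C0) / (C_e - C_alpha_max)
f_primary = (53.5 - 41.4) / (53.5 - 22.6)
f_primary = 0.391586
f_eutectic = 1 - 0.391586 = 0.6084


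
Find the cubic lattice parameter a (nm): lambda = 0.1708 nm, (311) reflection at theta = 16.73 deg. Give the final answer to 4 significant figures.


d = lambda / (2*sin(theta))
d = 0.1708 / (2*sin(16.73 deg))
d = 0.29667 nm
a = d * sqrt(h^2+k^2+l^2) = 0.29667 * sqrt(11)
a = 0.9839 nm


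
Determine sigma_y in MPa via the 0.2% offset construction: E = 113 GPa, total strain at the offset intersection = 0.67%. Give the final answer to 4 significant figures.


Offset strain = 0.002
Elastic strain at yield = total_strain - offset = 6.7e-03 - 0.002 = 4.7e-03
sigma_y = E * elastic_strain = 113000 * 4.7e-03
sigma_y = 531.1 MPa


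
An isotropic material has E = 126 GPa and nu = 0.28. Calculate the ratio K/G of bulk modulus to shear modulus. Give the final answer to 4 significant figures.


G = E / (2*(1+nu))
G = 126 / (2*(1+0.28)) = 49.2188 GPa
K = E / (3*(1-2*nu))
K = 126 / (3*(1-2*0.28)) = 95.4545 GPa
K/G = 95.4545 / 49.2188 = 1.939


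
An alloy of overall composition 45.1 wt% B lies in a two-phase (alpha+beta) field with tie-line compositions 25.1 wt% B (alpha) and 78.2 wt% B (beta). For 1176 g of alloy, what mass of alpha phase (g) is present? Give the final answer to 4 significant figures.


f_alpha = (C_beta - C0) / (C_beta - C_alpha)
f_alpha = (78.2 - 45.1) / (78.2 - 25.1) = 0.623352
m_alpha = f_alpha * m_total = 0.623352 * 1176 = 733.1 g


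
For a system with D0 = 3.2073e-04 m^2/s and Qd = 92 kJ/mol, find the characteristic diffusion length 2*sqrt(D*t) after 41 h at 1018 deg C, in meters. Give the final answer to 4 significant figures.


Step 1: D = D0 * exp(-Qd/(R*T))
T = 1291.15 K
D = 3.2073e-04 * exp(-92e3 / (8.314 * 1291.15)) = 6.08222e-08 m^2/s
Step 2: L = 2*sqrt(D*t)
t = 41 h = 147600 s
L = 2*sqrt(6.08222e-08 * 147600) = 0.1895 m


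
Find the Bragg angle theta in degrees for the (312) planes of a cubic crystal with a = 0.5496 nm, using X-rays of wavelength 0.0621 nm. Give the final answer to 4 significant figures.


d = a / sqrt(h^2+k^2+l^2)
d = 0.5496 / sqrt(14) = 0.146887 nm
lambda = 2*d*sin(theta)  =>  sin(theta) = lambda / (2*d)
sin(theta) = 0.0621 / (2 * 0.146887) = 0.211387
theta = 12.2 deg


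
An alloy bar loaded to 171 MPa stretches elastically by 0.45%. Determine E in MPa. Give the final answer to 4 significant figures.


E = sigma / epsilon
epsilon = 0.45% = 4.5e-03
E = 171 / 4.5e-03
E = 38000 MPa


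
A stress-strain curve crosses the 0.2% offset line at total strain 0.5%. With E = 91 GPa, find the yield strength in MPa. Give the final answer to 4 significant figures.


Offset strain = 0.002
Elastic strain at yield = total_strain - offset = 5e-03 - 0.002 = 3e-03
sigma_y = E * elastic_strain = 91000 * 3e-03
sigma_y = 273 MPa


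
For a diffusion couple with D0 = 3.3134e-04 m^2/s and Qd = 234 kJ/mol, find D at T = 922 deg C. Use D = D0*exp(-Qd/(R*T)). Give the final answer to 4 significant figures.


D = D0 * exp(-Qd / (R*T))
T = 1195.15 K
D = 3.3134e-04 * exp(-234e3 / (8.314 * 1195.15))
D = 1.963e-14 m^2/s


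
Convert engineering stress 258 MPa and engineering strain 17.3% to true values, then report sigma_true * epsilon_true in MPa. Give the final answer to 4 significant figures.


sigma_true = sigma_eng * (1 + epsilon_eng)
sigma_true = 258 * (1 + 0.173) = 302.634 MPa
epsilon_true = ln(1 + epsilon_eng)
epsilon_true = ln(1 + 0.173) = 0.159565
sigma_true * epsilon_true = 302.634 * 0.159565 = 48.29 MPa


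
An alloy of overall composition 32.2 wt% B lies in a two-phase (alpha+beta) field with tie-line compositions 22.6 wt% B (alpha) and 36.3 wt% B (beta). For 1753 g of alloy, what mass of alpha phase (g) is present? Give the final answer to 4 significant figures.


f_alpha = (C_beta - C0) / (C_beta - C_alpha)
f_alpha = (36.3 - 32.2) / (36.3 - 22.6) = 0.29927
m_alpha = f_alpha * m_total = 0.29927 * 1753 = 524.6 g


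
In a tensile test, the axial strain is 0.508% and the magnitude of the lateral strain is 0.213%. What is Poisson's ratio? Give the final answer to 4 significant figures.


nu = -epsilon_lat / epsilon_axial
Lateral strain is contraction (negative), so using magnitudes:
nu = 0.213 / 0.508
nu = 0.4193


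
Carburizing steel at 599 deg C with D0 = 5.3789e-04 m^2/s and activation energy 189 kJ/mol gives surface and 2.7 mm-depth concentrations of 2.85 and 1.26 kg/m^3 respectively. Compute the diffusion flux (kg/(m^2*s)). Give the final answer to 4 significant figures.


Step 1: D = D0 * exp(-Qd/(R*T))
T = 599 + 273.15 = 872.15 K
D = 5.3789e-04 * exp(-189e3 / (8.314 * 872.15)) = 2.57474e-15 m^2/s
Step 2: J = D * (C1 - C2) / dx
J = 2.57474e-15 * (2.85 - 1.26) / 2.7e-03
J = 1.516e-12 kg/(m^2*s)


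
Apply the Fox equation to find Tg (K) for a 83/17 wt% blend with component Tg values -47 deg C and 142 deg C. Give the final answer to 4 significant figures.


1/Tg = w1/Tg1 + w2/Tg2 (in Kelvin)
Tg1 = 226.15 K, Tg2 = 415.15 K
1/Tg = 0.83/226.15 + 0.17/415.15
Tg = 245.1 K


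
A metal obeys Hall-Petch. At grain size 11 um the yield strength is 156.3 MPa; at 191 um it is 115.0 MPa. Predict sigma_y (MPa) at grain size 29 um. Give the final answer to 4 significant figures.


sigma_y = sigma0 + k / sqrt(d)
1/sqrt(d1) = 1/sqrt(1.1e-05) = 301.511;  1/sqrt(d2) = 72.3575
k = (sigma1 - sigma2) / (1/sqrt(d1) - 1/sqrt(d2)) = (156.3 - 115.0) / (301.511 - 72.3575) = 0.180228 MPa*m^0.5
sigma0 = sigma1 - k/sqrt(d1) = 156.3 - 0.180228*301.511 = 101.959 MPa
sigma_y(d3) = 101.959 + 0.180228 / sqrt(2.9e-05) = 135.4 MPa


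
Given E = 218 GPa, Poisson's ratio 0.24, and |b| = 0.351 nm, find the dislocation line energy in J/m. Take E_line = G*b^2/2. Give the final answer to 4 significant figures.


Step 1: G = E / (2*(1+nu))
G = 218 / (2*(1+0.24)) = 87.9032 GPa = 8.79032e+10 Pa
Step 2: E_line = G*b^2/2
b = 0.351 nm = 3.51e-10 m
E_line = 0.5 * 8.79032e+10 * (3.51e-10)^2 = 5.415e-09 J/m
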